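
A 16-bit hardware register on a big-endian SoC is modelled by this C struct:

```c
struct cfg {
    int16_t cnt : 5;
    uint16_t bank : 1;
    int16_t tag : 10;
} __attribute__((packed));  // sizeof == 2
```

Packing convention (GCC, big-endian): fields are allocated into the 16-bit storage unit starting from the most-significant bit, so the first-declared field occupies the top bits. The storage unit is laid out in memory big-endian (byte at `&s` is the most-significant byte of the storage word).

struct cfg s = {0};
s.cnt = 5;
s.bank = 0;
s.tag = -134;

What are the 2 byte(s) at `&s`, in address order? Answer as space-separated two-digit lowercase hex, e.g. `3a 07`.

[11+:5] cnt=5 & 0x1f = 0x5; word=0x2800
[10+:1] bank=0 & 0x1 = 0x0; word=0x2800
[0+:10] tag=-134 & 0x3ff = 0x37a; word=0x2b7a
word = 0x2b7a → big-endian bytes:
  [0]=0x2b  [1]=0x7a

2b 7a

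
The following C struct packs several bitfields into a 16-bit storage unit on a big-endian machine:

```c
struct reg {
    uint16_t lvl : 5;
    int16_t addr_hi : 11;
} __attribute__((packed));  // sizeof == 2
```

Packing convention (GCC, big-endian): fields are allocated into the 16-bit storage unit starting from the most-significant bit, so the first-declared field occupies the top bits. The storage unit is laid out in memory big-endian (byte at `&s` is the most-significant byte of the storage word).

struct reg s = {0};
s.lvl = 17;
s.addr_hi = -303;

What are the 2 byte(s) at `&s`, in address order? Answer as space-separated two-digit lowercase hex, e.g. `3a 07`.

8e d1

lvl:5 = 17 → 0x11 << 11 → word 0x8800
addr_hi:11 = -303 → 0x6d1 << 0 → word 0x8ed1
word = 0x8ed1 → big-endian bytes:
  [0]=0x8e  [1]=0xd1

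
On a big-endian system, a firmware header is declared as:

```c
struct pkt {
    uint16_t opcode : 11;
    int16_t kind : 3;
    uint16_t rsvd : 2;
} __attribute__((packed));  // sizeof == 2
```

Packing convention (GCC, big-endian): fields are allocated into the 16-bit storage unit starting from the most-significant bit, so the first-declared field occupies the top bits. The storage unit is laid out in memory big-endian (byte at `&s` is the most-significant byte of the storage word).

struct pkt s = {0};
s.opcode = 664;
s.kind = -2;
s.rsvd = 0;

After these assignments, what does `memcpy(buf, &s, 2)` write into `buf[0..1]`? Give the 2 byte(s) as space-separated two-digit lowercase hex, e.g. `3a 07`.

[5+:11] opcode=664 & 0x7ff = 0x298; word=0x5300
[2+:3] kind=-2 & 0x7 = 0x6; word=0x5318
[0+:2] rsvd=0 & 0x3 = 0x0; word=0x5318
word = 0x5318 → big-endian bytes:
  [0]=0x53  [1]=0x18

53 18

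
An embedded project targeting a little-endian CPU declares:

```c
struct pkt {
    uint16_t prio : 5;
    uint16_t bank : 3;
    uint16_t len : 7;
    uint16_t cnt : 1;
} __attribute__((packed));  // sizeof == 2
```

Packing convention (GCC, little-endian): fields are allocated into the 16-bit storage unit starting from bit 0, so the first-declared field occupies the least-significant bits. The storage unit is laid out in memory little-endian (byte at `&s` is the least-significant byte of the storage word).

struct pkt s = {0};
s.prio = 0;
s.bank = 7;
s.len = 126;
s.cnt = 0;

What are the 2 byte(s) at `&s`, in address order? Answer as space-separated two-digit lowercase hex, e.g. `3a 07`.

e0 7e

prio:5 = 0 → 0x0 << 0 → word 0x0000
bank:3 = 7 → 0x7 << 5 → word 0x00e0
len:7 = 126 → 0x7e << 8 → word 0x7ee0
cnt:1 = 0 → 0x0 << 15 → word 0x7ee0
word = 0x7ee0 → little-endian bytes:
  [0]=0xe0  [1]=0x7e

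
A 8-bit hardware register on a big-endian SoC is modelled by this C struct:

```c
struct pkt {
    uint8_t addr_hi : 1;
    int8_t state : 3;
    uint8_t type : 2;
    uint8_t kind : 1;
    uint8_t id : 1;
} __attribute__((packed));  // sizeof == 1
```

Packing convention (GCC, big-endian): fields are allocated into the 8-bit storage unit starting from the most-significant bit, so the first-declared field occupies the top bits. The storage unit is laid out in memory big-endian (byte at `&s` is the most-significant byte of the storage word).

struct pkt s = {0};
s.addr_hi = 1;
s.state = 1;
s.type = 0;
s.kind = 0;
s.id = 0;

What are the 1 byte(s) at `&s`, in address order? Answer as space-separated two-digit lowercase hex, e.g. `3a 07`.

90

[7+:1] addr_hi=1 & 0x1 = 0x1; word=0x80
[4+:3] state=1 & 0x7 = 0x1; word=0x90
[2+:2] type=0 & 0x3 = 0x0; word=0x90
[1+:1] kind=0 & 0x1 = 0x0; word=0x90
[0+:1] id=0 & 0x1 = 0x0; word=0x90
word = 0x90 → big-endian bytes:
  [0]=0x90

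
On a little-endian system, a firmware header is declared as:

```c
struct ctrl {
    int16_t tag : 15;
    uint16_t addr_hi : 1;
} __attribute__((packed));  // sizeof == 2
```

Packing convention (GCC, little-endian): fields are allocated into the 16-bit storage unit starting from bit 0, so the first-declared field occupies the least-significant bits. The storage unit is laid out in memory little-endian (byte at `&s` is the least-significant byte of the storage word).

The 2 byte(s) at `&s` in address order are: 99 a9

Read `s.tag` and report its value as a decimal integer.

[0]=0x99 [1]=0xa9 (little-endian) → word 0xa999
tag:15 @ bit 0 → (0xa999>>0)&0x7fff = 0x2999  ←
addr_hi:1 @ bit 15 → (0xa999>>15)&0x1 = 0x1
tag signed 15b, MSB=0: value = 10649

10649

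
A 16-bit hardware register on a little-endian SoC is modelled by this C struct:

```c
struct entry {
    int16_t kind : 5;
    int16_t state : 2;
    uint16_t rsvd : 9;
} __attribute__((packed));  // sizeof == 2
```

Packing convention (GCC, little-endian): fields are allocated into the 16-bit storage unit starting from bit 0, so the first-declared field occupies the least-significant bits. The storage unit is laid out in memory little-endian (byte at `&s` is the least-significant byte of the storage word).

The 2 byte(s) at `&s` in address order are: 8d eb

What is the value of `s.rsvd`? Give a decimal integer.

471

[0]=0x8d [1]=0xeb (little-endian) → word 0xeb8d
kind:5 @ bit 0 → (0xeb8d>>0)&0x1f = 0xd
state:2 @ bit 5 → (0xeb8d>>5)&0x3 = 0x0
rsvd:9 @ bit 7 → (0xeb8d>>7)&0x1ff = 0x1d7  ←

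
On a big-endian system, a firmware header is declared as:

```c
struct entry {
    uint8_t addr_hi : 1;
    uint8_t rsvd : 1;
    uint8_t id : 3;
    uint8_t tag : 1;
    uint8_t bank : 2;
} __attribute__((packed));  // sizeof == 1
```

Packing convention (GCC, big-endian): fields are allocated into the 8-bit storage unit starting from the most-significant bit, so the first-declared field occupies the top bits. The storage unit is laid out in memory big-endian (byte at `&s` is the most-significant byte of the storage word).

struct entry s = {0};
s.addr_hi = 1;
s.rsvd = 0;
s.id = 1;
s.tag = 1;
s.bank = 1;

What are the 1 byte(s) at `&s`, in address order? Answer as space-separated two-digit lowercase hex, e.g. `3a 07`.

addr_hi:1 = 1 → 0x1 << 7 → word 0x80
rsvd:1 = 0 → 0x0 << 6 → word 0x80
id:3 = 1 → 0x1 << 3 → word 0x88
tag:1 = 1 → 0x1 << 2 → word 0x8c
bank:2 = 1 → 0x1 << 0 → word 0x8d
word = 0x8d → big-endian bytes:
  [0]=0x8d

8d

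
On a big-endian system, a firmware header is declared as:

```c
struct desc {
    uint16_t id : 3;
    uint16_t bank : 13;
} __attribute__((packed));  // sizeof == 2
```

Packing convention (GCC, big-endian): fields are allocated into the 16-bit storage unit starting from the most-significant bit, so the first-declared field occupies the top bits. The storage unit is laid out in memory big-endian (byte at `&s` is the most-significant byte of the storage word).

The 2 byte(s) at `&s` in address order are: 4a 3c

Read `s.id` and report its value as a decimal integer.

2

[0]=0x4a [1]=0x3c (big-endian) → word 0x4a3c
id [13+:3] = (word>>13) & 0x7 = 2  ←
bank [0+:13] = (word>>0) & 0x1fff = 2620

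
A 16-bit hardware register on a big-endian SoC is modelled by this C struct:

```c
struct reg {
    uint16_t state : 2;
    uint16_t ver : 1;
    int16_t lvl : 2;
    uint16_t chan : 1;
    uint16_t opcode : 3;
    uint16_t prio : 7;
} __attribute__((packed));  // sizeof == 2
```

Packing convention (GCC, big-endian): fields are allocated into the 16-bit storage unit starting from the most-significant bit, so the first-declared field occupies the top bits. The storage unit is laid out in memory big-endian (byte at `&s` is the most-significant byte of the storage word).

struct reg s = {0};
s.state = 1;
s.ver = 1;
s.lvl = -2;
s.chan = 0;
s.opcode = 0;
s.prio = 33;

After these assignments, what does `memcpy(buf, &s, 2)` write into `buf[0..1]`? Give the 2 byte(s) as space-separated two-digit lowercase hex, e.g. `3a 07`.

[14+:2] state=1 & 0x3 = 0x1; word=0x4000
[13+:1] ver=1 & 0x1 = 0x1; word=0x6000
[11+:2] lvl=-2 & 0x3 = 0x2; word=0x7000
[10+:1] chan=0 & 0x1 = 0x0; word=0x7000
[7+:3] opcode=0 & 0x7 = 0x0; word=0x7000
[0+:7] prio=33 & 0x7f = 0x21; word=0x7021
word = 0x7021 → big-endian bytes:
  [0]=0x70  [1]=0x21

70 21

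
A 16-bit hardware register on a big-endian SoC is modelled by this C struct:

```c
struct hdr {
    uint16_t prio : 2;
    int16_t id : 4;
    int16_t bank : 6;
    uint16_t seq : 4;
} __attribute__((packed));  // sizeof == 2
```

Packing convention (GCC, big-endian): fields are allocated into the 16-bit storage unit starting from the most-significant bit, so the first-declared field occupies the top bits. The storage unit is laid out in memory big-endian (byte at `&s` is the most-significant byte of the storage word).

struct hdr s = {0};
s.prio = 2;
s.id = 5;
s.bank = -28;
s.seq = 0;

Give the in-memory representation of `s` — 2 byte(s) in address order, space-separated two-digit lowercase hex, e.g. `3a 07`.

96 40

prio (2b) val=2 bits=0x2 at bit 14: 0x8000
id (4b) val=5 bits=0x5 at bit 10: 0x9400
bank (6b) val=-28 bits=0x24 at bit 4: 0x9640
seq (4b) val=0 bits=0x0 at bit 0: 0x9640
word = 0x9640 → big-endian bytes:
  [0]=0x96  [1]=0x40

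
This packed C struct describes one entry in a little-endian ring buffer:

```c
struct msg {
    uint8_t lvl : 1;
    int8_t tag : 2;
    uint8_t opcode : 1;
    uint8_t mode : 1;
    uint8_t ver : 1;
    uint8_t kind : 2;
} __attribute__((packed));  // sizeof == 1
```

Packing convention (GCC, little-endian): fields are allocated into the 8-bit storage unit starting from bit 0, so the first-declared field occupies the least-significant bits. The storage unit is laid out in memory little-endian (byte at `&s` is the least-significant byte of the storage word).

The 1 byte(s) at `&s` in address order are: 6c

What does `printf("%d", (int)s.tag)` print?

-2

[0]=0x6c (little-endian) → word 0x6c
lvl [0+:1] = (word>>0) & 0x1 = 0
tag [1+:2] = (word>>1) & 0x3 = 2  ←
opcode [3+:1] = (word>>3) & 0x1 = 1
mode [4+:1] = (word>>4) & 0x1 = 0
ver [5+:1] = (word>>5) & 0x1 = 1
kind [6+:2] = (word>>6) & 0x3 = 1
tag signed 2b, MSB=1: 2 - 4 = -2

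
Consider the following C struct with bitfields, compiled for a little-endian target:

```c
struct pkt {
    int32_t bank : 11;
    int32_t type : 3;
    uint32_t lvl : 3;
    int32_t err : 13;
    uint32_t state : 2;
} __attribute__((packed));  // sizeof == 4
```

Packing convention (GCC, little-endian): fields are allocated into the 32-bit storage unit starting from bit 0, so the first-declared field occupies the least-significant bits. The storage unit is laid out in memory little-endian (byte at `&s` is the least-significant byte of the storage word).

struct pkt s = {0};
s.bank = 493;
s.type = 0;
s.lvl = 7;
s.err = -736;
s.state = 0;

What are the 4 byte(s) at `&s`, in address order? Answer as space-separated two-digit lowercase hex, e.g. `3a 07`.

[0+:11] bank=493 & 0x7ff = 0x1ed; word=0x000001ed
[11+:3] type=0 & 0x7 = 0x0; word=0x000001ed
[14+:3] lvl=7 & 0x7 = 0x7; word=0x0001c1ed
[17+:13] err=-736 & 0x1fff = 0x1d20; word=0x3a41c1ed
[30+:2] state=0 & 0x3 = 0x0; word=0x3a41c1ed
word = 0x3a41c1ed → little-endian bytes:
  [0]=0xed  [1]=0xc1  [2]=0x41  [3]=0x3a

ed c1 41 3a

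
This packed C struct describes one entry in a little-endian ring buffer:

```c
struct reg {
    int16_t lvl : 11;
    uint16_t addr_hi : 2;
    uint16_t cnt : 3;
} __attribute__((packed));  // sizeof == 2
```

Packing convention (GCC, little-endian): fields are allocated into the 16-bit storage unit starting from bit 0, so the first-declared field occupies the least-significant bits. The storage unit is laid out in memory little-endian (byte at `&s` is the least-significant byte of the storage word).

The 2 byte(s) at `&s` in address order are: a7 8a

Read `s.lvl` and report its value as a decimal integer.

[0]=0xa7 [1]=0x8a (little-endian) → word 0x8aa7
lvl [0+:11] = (word>>0) & 0x7ff = 679  ←
addr_hi [11+:2] = (word>>11) & 0x3 = 1
cnt [13+:3] = (word>>13) & 0x7 = 4
lvl signed 11b, MSB=0: value = 679

679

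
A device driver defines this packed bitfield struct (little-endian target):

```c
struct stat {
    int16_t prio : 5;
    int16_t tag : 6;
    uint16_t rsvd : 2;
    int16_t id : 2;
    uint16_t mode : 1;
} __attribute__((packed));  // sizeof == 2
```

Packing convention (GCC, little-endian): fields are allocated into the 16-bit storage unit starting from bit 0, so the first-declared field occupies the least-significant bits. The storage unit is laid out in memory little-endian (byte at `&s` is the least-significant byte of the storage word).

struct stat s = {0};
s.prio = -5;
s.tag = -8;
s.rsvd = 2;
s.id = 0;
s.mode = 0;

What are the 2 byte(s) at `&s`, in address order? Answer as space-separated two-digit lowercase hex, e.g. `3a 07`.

1b 17

[0+:5] prio=-5 & 0x1f = 0x1b; word=0x001b
[5+:6] tag=-8 & 0x3f = 0x38; word=0x071b
[11+:2] rsvd=2 & 0x3 = 0x2; word=0x171b
[13+:2] id=0 & 0x3 = 0x0; word=0x171b
[15+:1] mode=0 & 0x1 = 0x0; word=0x171b
word = 0x171b → little-endian bytes:
  [0]=0x1b  [1]=0x17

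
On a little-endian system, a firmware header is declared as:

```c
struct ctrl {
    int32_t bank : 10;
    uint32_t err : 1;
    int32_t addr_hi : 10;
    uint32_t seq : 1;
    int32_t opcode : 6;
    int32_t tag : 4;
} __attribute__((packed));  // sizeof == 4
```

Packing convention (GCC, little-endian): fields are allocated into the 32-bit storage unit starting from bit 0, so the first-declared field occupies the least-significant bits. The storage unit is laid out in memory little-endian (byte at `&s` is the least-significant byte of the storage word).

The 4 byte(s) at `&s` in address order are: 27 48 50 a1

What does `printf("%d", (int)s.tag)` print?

[0]=0x27 [1]=0x48 [2]=0x50 [3]=0xa1 (little-endian) → word 0xa1504827
bank [0+:10] = (word>>0) & 0x3ff = 39
err [10+:1] = (word>>10) & 0x1 = 0
addr_hi [11+:10] = (word>>11) & 0x3ff = 521
seq [21+:1] = (word>>21) & 0x1 = 0
opcode [22+:6] = (word>>22) & 0x3f = 5
tag [28+:4] = (word>>28) & 0xf = 10  ←
tag signed 4b, MSB=1: 10 - 16 = -6

-6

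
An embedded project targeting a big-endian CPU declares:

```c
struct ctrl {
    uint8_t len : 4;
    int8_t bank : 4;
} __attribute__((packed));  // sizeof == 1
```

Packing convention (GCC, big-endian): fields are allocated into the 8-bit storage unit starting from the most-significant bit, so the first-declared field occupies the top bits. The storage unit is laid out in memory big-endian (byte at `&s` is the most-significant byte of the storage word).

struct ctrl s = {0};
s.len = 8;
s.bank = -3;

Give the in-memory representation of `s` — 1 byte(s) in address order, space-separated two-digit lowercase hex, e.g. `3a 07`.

8d

len (4b) val=8 bits=0x8 at bit 4: 0x80
bank (4b) val=-3 bits=0xd at bit 0: 0x8d
word = 0x8d → big-endian bytes:
  [0]=0x8d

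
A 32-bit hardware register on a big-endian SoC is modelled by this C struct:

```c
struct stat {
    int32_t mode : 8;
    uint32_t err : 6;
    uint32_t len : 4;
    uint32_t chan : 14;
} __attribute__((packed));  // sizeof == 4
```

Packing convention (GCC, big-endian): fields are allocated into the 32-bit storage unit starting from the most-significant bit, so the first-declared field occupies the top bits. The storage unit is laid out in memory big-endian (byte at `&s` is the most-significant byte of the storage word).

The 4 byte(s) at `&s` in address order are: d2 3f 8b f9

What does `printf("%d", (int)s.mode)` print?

-46

[0]=0xd2 [1]=0x3f [2]=0x8b [3]=0xf9 (big-endian) → word 0xd23f8bf9
mode:8 @ bit 24 → (0xd23f8bf9>>24)&0xff = 0xd2  ←
err:6 @ bit 18 → (0xd23f8bf9>>18)&0x3f = 0xf
len:4 @ bit 14 → (0xd23f8bf9>>14)&0xf = 0xe
chan:14 @ bit 0 → (0xd23f8bf9>>0)&0x3fff = 0xbf9
mode signed 8b, MSB=1: 210 - 256 = -46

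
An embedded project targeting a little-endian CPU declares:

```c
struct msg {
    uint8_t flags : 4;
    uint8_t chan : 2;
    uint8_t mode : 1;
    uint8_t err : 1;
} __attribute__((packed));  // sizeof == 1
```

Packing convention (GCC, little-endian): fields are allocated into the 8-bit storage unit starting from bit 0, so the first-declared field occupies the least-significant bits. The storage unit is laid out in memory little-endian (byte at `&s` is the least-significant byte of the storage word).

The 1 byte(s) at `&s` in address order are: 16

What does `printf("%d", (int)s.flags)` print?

[0]=0x16 (little-endian) → word 0x16
flags [0+:4] = (word>>0) & 0xf = 6  ←
chan [4+:2] = (word>>4) & 0x3 = 1
mode [6+:1] = (word>>6) & 0x1 = 0
err [7+:1] = (word>>7) & 0x1 = 0

6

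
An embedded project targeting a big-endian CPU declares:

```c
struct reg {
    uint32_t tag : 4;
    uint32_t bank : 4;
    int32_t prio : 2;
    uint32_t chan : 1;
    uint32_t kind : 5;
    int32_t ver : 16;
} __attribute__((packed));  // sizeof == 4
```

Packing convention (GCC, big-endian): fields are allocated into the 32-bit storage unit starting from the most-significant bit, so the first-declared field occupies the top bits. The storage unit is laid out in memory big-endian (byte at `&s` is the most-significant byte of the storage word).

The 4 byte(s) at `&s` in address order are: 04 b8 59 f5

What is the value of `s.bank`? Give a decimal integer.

4

[0]=0x04 [1]=0xb8 [2]=0x59 [3]=0xf5 (big-endian) → word 0x04b859f5
tag:4 @ bit 28 → (0x04b859f5>>28)&0xf = 0x0
bank:4 @ bit 24 → (0x04b859f5>>24)&0xf = 0x4  ←
prio:2 @ bit 22 → (0x04b859f5>>22)&0x3 = 0x2
chan:1 @ bit 21 → (0x04b859f5>>21)&0x1 = 0x1
kind:5 @ bit 16 → (0x04b859f5>>16)&0x1f = 0x18
ver:16 @ bit 0 → (0x04b859f5>>0)&0xffff = 0x59f5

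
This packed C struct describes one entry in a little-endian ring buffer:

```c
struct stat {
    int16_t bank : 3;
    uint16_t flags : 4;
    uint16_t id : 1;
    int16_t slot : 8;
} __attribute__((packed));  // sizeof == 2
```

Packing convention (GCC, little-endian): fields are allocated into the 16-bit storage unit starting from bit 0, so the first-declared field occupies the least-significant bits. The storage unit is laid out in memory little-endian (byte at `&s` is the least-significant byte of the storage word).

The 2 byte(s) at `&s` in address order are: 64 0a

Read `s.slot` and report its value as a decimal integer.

10

[0]=0x64 [1]=0x0a (little-endian) → word 0x0a64
bank:3 @ bit 0 → (0x0a64>>0)&0x7 = 0x4
flags:4 @ bit 3 → (0x0a64>>3)&0xf = 0xc
id:1 @ bit 7 → (0x0a64>>7)&0x1 = 0x0
slot:8 @ bit 8 → (0x0a64>>8)&0xff = 0xa  ←
slot signed 8b, MSB=0: value = 10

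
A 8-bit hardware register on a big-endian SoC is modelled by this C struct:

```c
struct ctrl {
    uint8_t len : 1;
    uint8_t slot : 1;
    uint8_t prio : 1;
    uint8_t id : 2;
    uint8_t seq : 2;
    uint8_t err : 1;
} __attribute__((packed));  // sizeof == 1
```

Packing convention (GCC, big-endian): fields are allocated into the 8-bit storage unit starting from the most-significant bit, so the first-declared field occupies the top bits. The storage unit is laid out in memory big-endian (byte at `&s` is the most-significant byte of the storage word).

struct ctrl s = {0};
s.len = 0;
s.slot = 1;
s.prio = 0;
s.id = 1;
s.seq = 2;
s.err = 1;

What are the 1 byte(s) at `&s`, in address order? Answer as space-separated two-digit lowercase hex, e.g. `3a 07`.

4d

len:1 = 0 → 0x0 << 7 → word 0x00
slot:1 = 1 → 0x1 << 6 → word 0x40
prio:1 = 0 → 0x0 << 5 → word 0x40
id:2 = 1 → 0x1 << 3 → word 0x48
seq:2 = 2 → 0x2 << 1 → word 0x4c
err:1 = 1 → 0x1 << 0 → word 0x4d
word = 0x4d → big-endian bytes:
  [0]=0x4d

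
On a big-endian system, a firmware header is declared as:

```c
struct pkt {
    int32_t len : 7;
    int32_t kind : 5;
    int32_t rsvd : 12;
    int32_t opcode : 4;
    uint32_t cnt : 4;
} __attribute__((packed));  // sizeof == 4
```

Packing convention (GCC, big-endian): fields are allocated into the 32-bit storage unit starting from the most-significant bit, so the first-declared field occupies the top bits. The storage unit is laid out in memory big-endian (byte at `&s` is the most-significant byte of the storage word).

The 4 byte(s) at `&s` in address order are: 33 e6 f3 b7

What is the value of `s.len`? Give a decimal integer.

25

[0]=0x33 [1]=0xe6 [2]=0xf3 [3]=0xb7 (big-endian) → word 0x33e6f3b7
len [25+:7] = (word>>25) & 0x7f = 25  ←
kind [20+:5] = (word>>20) & 0x1f = 30
rsvd [8+:12] = (word>>8) & 0xfff = 1779
opcode [4+:4] = (word>>4) & 0xf = 11
cnt [0+:4] = (word>>0) & 0xf = 7
len signed 7b, MSB=0: value = 25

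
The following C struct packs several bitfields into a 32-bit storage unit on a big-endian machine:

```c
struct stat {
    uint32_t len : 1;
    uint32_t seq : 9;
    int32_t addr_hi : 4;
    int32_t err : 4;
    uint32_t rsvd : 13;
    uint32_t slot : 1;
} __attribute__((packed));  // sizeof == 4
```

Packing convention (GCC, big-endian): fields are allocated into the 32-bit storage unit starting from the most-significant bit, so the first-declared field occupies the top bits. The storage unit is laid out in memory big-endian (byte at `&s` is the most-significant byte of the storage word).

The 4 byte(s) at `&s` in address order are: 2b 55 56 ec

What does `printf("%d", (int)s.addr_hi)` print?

[0]=0x2b [1]=0x55 [2]=0x56 [3]=0xec (big-endian) → word 0x2b5556ec
len:1 @ bit 31 → (0x2b5556ec>>31)&0x1 = 0x0
seq:9 @ bit 22 → (0x2b5556ec>>22)&0x1ff = 0xad
addr_hi:4 @ bit 18 → (0x2b5556ec>>18)&0xf = 0x5  ←
err:4 @ bit 14 → (0x2b5556ec>>14)&0xf = 0x5
rsvd:13 @ bit 1 → (0x2b5556ec>>1)&0x1fff = 0xb76
slot:1 @ bit 0 → (0x2b5556ec>>0)&0x1 = 0x0
addr_hi signed 4b, MSB=0: value = 5

5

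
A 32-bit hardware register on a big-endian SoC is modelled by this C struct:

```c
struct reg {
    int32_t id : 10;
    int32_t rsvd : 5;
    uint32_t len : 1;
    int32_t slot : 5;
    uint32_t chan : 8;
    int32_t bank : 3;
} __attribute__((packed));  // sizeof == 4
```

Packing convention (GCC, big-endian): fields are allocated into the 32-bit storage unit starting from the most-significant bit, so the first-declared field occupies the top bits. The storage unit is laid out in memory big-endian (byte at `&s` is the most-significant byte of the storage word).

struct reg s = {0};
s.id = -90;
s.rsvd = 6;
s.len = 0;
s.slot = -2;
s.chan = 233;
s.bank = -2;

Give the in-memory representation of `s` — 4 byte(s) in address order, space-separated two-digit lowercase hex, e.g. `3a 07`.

id:10 = -90 → 0x3a6 << 22 → word 0xe9800000
rsvd:5 = 6 → 0x6 << 17 → word 0xe98c0000
len:1 = 0 → 0x0 << 16 → word 0xe98c0000
slot:5 = -2 → 0x1e << 11 → word 0xe98cf000
chan:8 = 233 → 0xe9 << 3 → word 0xe98cf748
bank:3 = -2 → 0x6 << 0 → word 0xe98cf74e
word = 0xe98cf74e → big-endian bytes:
  [0]=0xe9  [1]=0x8c  [2]=0xf7  [3]=0x4e

e9 8c f7 4e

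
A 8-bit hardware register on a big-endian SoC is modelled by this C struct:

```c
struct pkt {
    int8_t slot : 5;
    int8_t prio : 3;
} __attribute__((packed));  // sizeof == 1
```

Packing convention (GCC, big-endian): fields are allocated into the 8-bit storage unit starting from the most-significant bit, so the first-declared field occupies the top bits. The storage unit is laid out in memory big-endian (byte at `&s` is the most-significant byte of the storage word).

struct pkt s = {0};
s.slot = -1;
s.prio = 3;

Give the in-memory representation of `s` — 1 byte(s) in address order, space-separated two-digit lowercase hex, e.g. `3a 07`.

fb

[3+:5] slot=-1 & 0x1f = 0x1f; word=0xf8
[0+:3] prio=3 & 0x7 = 0x3; word=0xfb
word = 0xfb → big-endian bytes:
  [0]=0xfb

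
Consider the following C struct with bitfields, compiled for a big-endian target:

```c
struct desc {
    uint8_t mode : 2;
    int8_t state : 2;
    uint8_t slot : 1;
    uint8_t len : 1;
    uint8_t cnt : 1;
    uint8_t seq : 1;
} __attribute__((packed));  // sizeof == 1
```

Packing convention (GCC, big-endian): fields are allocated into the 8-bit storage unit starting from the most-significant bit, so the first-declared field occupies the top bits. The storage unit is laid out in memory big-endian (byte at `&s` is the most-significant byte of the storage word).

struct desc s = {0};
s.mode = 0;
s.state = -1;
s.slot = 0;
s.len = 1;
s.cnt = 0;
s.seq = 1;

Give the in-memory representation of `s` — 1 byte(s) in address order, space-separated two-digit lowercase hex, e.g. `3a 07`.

35

mode:2 = 0 → 0x0 << 6 → word 0x00
state:2 = -1 → 0x3 << 4 → word 0x30
slot:1 = 0 → 0x0 << 3 → word 0x30
len:1 = 1 → 0x1 << 2 → word 0x34
cnt:1 = 0 → 0x0 << 1 → word 0x34
seq:1 = 1 → 0x1 << 0 → word 0x35
word = 0x35 → big-endian bytes:
  [0]=0x35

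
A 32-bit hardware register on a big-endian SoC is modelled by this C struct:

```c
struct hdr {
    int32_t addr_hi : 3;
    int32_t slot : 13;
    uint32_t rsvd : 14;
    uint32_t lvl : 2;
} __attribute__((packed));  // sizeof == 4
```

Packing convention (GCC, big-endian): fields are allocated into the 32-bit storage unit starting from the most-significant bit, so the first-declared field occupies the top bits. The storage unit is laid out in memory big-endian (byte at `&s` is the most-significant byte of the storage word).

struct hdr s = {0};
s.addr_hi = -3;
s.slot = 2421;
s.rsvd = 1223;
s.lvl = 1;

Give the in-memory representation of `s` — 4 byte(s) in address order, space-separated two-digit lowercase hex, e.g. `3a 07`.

addr_hi:3 = -3 → 0x5 << 29 → word 0xa0000000
slot:13 = 2421 → 0x975 << 16 → word 0xa9750000
rsvd:14 = 1223 → 0x4c7 << 2 → word 0xa975131c
lvl:2 = 1 → 0x1 << 0 → word 0xa975131d
word = 0xa975131d → big-endian bytes:
  [0]=0xa9  [1]=0x75  [2]=0x13  [3]=0x1d

a9 75 13 1d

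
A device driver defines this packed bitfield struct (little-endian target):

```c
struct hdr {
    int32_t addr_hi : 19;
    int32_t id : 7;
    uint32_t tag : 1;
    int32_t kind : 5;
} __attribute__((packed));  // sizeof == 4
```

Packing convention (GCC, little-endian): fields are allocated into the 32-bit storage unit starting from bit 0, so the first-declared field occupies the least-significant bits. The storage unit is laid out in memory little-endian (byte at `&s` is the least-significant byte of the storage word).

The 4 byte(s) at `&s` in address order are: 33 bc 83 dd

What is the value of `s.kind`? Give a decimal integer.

-5

[0]=0x33 [1]=0xbc [2]=0x83 [3]=0xdd (little-endian) → word 0xdd83bc33
addr_hi [0+:19] = (word>>0) & 0x7ffff = 244787
id [19+:7] = (word>>19) & 0x7f = 48
tag [26+:1] = (word>>26) & 0x1 = 1
kind [27+:5] = (word>>27) & 0x1f = 27  ←
kind signed 5b, MSB=1: 27 - 32 = -5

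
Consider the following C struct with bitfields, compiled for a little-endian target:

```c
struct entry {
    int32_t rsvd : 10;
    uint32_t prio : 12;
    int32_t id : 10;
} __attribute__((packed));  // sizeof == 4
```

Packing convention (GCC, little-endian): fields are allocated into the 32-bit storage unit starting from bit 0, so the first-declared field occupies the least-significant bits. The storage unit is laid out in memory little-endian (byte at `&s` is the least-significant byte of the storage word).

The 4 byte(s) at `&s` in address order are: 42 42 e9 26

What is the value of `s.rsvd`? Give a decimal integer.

-446

[0]=0x42 [1]=0x42 [2]=0xe9 [3]=0x26 (little-endian) → word 0x26e94242
rsvd:10 @ bit 0 → (0x26e94242>>0)&0x3ff = 0x242  ←
prio:12 @ bit 10 → (0x26e94242>>10)&0xfff = 0xa50
id:10 @ bit 22 → (0x26e94242>>22)&0x3ff = 0x9b
rsvd signed 10b, MSB=1: 578 - 1024 = -446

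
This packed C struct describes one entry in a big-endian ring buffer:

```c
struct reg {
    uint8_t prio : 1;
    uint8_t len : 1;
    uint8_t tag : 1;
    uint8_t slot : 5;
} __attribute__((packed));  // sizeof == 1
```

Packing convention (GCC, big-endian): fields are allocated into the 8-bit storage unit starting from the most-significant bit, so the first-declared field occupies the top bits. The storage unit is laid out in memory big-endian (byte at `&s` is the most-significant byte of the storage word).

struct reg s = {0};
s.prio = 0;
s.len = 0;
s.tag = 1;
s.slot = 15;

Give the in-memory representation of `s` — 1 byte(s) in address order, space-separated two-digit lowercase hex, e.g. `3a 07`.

prio:1 = 0 → 0x0 << 7 → word 0x00
len:1 = 0 → 0x0 << 6 → word 0x00
tag:1 = 1 → 0x1 << 5 → word 0x20
slot:5 = 15 → 0xf << 0 → word 0x2f
word = 0x2f → big-endian bytes:
  [0]=0x2f

2f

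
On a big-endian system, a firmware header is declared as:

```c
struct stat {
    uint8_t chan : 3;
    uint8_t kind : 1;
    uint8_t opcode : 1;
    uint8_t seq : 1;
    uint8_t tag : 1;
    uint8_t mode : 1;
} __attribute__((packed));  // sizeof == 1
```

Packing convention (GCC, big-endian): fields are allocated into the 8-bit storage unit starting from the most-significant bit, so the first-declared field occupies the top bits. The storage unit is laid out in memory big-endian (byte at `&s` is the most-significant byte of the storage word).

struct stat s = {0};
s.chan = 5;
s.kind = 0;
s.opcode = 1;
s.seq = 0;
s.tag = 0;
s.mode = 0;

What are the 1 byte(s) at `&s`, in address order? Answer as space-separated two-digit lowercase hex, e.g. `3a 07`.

[5+:3] chan=5 & 0x7 = 0x5; word=0xa0
[4+:1] kind=0 & 0x1 = 0x0; word=0xa0
[3+:1] opcode=1 & 0x1 = 0x1; word=0xa8
[2+:1] seq=0 & 0x1 = 0x0; word=0xa8
[1+:1] tag=0 & 0x1 = 0x0; word=0xa8
[0+:1] mode=0 & 0x1 = 0x0; word=0xa8
word = 0xa8 → big-endian bytes:
  [0]=0xa8

a8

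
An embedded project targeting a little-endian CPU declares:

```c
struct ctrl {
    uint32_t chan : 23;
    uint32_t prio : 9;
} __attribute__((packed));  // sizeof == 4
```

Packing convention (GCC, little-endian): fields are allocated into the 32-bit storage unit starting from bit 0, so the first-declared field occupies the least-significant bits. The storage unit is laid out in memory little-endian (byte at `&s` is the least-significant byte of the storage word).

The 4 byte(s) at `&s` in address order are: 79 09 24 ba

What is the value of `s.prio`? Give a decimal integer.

[0]=0x79 [1]=0x09 [2]=0x24 [3]=0xba (little-endian) → word 0xba240979
chan [0+:23] = (word>>0) & 0x7fffff = 2361721
prio [23+:9] = (word>>23) & 0x1ff = 372  ←

372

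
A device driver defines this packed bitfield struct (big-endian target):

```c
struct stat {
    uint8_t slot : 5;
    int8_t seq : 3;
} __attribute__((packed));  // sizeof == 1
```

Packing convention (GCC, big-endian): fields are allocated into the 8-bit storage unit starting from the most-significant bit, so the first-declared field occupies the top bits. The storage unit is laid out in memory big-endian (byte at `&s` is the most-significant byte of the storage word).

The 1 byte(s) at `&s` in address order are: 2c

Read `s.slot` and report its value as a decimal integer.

5

[0]=0x2c (big-endian) → word 0x2c
slot [3+:5] = (word>>3) & 0x1f = 5  ←
seq [0+:3] = (word>>0) & 0x7 = 4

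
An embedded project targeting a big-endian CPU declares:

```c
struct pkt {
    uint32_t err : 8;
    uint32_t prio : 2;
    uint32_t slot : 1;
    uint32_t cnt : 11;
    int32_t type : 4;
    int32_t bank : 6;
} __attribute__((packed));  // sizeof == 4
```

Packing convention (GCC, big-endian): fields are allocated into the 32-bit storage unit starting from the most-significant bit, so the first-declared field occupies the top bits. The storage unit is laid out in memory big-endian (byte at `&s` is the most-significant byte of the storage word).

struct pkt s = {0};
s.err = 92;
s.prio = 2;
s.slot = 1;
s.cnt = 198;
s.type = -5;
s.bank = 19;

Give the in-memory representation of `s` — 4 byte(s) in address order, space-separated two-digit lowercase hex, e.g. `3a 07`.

5c a3 1a d3

err:8 = 92 → 0x5c << 24 → word 0x5c000000
prio:2 = 2 → 0x2 << 22 → word 0x5c800000
slot:1 = 1 → 0x1 << 21 → word 0x5ca00000
cnt:11 = 198 → 0xc6 << 10 → word 0x5ca31800
type:4 = -5 → 0xb << 6 → word 0x5ca31ac0
bank:6 = 19 → 0x13 << 0 → word 0x5ca31ad3
word = 0x5ca31ad3 → big-endian bytes:
  [0]=0x5c  [1]=0xa3  [2]=0x1a  [3]=0xd3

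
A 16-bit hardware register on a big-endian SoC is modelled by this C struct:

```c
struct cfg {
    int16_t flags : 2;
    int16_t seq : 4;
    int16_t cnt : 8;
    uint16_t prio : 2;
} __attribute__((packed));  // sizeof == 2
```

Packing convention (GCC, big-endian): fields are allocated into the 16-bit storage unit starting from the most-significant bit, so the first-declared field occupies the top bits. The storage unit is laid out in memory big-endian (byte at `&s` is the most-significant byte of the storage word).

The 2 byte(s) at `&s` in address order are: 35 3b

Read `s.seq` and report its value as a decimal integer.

[0]=0x35 [1]=0x3b (big-endian) → word 0x353b
flags [14+:2] = (word>>14) & 0x3 = 0
seq [10+:4] = (word>>10) & 0xf = 13  ←
cnt [2+:8] = (word>>2) & 0xff = 78
prio [0+:2] = (word>>0) & 0x3 = 3
seq signed 4b, MSB=1: 13 - 16 = -3

-3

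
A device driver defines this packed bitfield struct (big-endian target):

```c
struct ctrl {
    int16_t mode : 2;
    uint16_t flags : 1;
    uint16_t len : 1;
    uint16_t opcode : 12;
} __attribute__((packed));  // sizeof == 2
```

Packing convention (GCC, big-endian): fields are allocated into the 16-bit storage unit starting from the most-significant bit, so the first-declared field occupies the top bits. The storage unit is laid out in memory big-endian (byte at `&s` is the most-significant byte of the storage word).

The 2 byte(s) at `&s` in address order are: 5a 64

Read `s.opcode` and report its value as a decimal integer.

[0]=0x5a [1]=0x64 (big-endian) → word 0x5a64
mode:2 @ bit 14 → (0x5a64>>14)&0x3 = 0x1
flags:1 @ bit 13 → (0x5a64>>13)&0x1 = 0x0
len:1 @ bit 12 → (0x5a64>>12)&0x1 = 0x1
opcode:12 @ bit 0 → (0x5a64>>0)&0xfff = 0xa64  ←

2660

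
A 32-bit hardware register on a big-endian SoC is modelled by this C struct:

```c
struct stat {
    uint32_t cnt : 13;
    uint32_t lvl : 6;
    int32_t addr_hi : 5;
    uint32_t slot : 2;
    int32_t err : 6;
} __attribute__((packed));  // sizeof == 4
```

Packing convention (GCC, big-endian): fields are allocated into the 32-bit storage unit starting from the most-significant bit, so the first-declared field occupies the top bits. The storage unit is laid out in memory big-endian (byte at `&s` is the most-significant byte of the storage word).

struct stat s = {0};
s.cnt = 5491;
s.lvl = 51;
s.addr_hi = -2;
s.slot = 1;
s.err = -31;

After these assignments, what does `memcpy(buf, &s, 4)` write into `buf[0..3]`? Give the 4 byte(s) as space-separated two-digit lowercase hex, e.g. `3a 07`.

cnt:13 = 5491 → 0x1573 << 19 → word 0xab980000
lvl:6 = 51 → 0x33 << 13 → word 0xab9e6000
addr_hi:5 = -2 → 0x1e << 8 → word 0xab9e7e00
slot:2 = 1 → 0x1 << 6 → word 0xab9e7e40
err:6 = -31 → 0x21 << 0 → word 0xab9e7e61
word = 0xab9e7e61 → big-endian bytes:
  [0]=0xab  [1]=0x9e  [2]=0x7e  [3]=0x61

ab 9e 7e 61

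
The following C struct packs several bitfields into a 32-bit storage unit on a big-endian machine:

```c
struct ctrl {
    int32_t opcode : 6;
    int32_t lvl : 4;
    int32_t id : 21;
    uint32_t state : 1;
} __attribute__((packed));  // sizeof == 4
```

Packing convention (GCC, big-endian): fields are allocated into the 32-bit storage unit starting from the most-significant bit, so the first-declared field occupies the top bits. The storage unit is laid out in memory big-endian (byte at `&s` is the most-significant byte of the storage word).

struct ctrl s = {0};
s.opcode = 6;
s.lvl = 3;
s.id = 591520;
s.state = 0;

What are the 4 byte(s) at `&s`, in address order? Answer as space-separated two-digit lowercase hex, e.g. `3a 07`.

18 d2 0d 40

opcode (6b) val=6 bits=0x6 at bit 26: 0x18000000
lvl (4b) val=3 bits=0x3 at bit 22: 0x18c00000
id (21b) val=591520 bits=0x906a0 at bit 1: 0x18d20d40
state (1b) val=0 bits=0x0 at bit 0: 0x18d20d40
word = 0x18d20d40 → big-endian bytes:
  [0]=0x18  [1]=0xd2  [2]=0x0d  [3]=0x40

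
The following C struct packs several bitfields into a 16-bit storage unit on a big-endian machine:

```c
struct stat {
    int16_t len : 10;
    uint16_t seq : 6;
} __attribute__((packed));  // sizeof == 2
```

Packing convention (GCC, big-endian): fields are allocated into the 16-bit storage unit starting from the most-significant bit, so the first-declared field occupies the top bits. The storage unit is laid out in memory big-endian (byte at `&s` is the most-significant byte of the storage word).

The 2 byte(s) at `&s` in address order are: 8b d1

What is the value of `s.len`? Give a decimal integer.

[0]=0x8b [1]=0xd1 (big-endian) → word 0x8bd1
len:10 @ bit 6 → (0x8bd1>>6)&0x3ff = 0x22f  ←
seq:6 @ bit 0 → (0x8bd1>>0)&0x3f = 0x11
len signed 10b, MSB=1: 559 - 1024 = -465

-465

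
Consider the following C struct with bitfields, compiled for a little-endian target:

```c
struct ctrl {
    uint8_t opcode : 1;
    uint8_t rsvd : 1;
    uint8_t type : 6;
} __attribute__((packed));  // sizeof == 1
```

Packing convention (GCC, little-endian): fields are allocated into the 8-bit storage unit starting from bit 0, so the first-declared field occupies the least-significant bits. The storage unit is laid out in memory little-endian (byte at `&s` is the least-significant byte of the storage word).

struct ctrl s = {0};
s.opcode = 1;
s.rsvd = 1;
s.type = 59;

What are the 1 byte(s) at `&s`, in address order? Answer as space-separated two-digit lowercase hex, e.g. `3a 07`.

ef

opcode (1b) val=1 bits=0x1 at bit 0: 0x01
rsvd (1b) val=1 bits=0x1 at bit 1: 0x03
type (6b) val=59 bits=0x3b at bit 2: 0xef
word = 0xef → little-endian bytes:
  [0]=0xef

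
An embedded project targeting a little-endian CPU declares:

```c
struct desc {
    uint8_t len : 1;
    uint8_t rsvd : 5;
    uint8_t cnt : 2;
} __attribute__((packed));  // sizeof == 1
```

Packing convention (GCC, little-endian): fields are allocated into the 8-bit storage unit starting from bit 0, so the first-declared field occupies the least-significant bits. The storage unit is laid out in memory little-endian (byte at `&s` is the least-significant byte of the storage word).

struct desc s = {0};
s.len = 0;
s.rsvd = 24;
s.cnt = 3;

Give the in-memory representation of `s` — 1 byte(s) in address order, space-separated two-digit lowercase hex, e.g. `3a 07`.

len (1b) val=0 bits=0x0 at bit 0: 0x00
rsvd (5b) val=24 bits=0x18 at bit 1: 0x30
cnt (2b) val=3 bits=0x3 at bit 6: 0xf0
word = 0xf0 → little-endian bytes:
  [0]=0xf0

f0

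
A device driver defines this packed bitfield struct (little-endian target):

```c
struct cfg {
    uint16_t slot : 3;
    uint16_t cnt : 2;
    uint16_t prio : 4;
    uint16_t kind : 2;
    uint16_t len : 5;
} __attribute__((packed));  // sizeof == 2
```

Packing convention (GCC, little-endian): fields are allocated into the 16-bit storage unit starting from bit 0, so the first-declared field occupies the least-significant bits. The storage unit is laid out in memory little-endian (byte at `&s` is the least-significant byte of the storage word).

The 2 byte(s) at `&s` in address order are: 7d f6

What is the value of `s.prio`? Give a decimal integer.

[0]=0x7d [1]=0xf6 (little-endian) → word 0xf67d
slot:3 @ bit 0 → (0xf67d>>0)&0x7 = 0x5
cnt:2 @ bit 3 → (0xf67d>>3)&0x3 = 0x3
prio:4 @ bit 5 → (0xf67d>>5)&0xf = 0x3  ←
kind:2 @ bit 9 → (0xf67d>>9)&0x3 = 0x3
len:5 @ bit 11 → (0xf67d>>11)&0x1f = 0x1e

3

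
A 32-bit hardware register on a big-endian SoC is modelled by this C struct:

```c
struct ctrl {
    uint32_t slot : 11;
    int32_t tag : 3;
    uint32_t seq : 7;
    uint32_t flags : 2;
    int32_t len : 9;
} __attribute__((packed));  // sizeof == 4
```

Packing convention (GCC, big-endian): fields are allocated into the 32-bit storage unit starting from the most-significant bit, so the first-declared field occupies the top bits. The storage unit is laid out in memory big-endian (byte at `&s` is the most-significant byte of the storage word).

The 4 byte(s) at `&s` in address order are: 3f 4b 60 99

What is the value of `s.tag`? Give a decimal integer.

2

[0]=0x3f [1]=0x4b [2]=0x60 [3]=0x99 (big-endian) → word 0x3f4b6099
slot:11 @ bit 21 → (0x3f4b6099>>21)&0x7ff = 0x1fa
tag:3 @ bit 18 → (0x3f4b6099>>18)&0x7 = 0x2  ←
seq:7 @ bit 11 → (0x3f4b6099>>11)&0x7f = 0x6c
flags:2 @ bit 9 → (0x3f4b6099>>9)&0x3 = 0x0
len:9 @ bit 0 → (0x3f4b6099>>0)&0x1ff = 0x99
tag signed 3b, MSB=0: value = 2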